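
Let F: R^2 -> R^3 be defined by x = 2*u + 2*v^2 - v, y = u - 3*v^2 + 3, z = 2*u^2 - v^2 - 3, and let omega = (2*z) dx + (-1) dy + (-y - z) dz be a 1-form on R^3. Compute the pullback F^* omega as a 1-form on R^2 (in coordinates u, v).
F^* omega = (-8*u^3 + 4*u^2 + 16*u*v^2 - 4*v^2 - 13) du + (20*u^2*v - 4*u^2 + 2*u*v - 16*v^3 + 2*v^2 - 18*v + 6) dv

Using F^*(f dg) = (f ∘ F) d(g ∘ F), substitute each coordinate x_i by F_i(u, v) in f_i, and replace dx_i by d F_i = (∂F_i/∂u) du + (∂F_i/∂v) dv.
  For the x component: f_1(F) = 4*u^2 - 2*v^2 - 6; d F_1 = (2) du + (4*v - 1) dv
  For the y component: f_2(F) = -1; d F_2 = (1) du + (-6*v) dv
  For the z component: f_3(F) = -2*u^2 - u + 4*v^2; d F_3 = (4*u) du + (-2*v) dv
Combining and collecting du, dv coefficients:
  coeff of du: -8*u^3 + 4*u^2 + 16*u*v^2 - 4*v^2 - 13
  coeff of dv: 20*u^2*v - 4*u^2 + 2*u*v - 16*v^3 + 2*v^2 - 18*v + 6
F^* omega = (-8*u^3 + 4*u^2 + 16*u*v^2 - 4*v^2 - 13) du + (20*u^2*v - 4*u^2 + 2*u*v - 16*v^3 + 2*v^2 - 18*v + 6) dv.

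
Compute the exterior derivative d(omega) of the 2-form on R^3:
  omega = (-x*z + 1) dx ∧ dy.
d(omega) = (-x) dx ∧ dy ∧ dz

For a 2-form omega = sum_{i<j} g_{ij} dx_i ∧ dx_j, the exterior derivative is
  d(omega) = sum_{i<j} d(g_{ij}) ∧ dx_i ∧ dx_j = sum_{i<j, k} (∂g_{ij}/∂x_k) dx_k ∧ dx_i ∧ dx_j.
Expand each term, using dx_k ∧ dx_i ∧ dx_j = sgn(permutation) dx_{(a)} ∧ dx_{(b)} ∧ dx_{(c)} with (a < b < c) sorted:
  d(-x*z + 1) includes (∂/∂z)(-x*z + 1) dz = (-x) dz, which multiplied by dx ∧ dy gives (-x) dx ∧ dy ∧ dz
Collecting like 3-forms: d(omega) = (-x) dx ∧ dy ∧ dz.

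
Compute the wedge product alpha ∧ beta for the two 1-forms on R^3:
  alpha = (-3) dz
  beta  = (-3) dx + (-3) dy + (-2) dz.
alpha ∧ beta = (-9) dx ∧ dz + (-9) dy ∧ dz

Distribute the wedge, using dx_i ∧ dx_j = -dx_j ∧ dx_i and dx_i ∧ dx_i = 0. For each pair (i, j) with i < j, the coefficient of dx_i ∧ dx_j in alpha ∧ beta is (alpha_i * beta_j - alpha_j * beta_i). Collecting: alpha ∧ beta = (-9) dx ∧ dz + (-9) dy ∧ dz.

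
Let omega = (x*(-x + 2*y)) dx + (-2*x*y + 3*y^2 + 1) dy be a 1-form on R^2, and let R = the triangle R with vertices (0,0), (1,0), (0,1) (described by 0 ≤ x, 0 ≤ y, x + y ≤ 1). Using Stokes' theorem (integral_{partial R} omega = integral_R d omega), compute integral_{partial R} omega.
integral_(partial R) omega = -2/3

Stokes: integral_partial_R omega = integral_R d omega with d omega = (∂Q/∂x - ∂P/∂y) dx ∧ dy.
  ∂Q/∂x = -2*y
  ∂P/∂y = 2*x
  integrand = ∂Q/∂x - ∂P/∂y = -2*x - 2*y.
Integrating over R: integral_0^1 integral_0^{1-x} (-2*x - 2*y) dy dx = -2/3.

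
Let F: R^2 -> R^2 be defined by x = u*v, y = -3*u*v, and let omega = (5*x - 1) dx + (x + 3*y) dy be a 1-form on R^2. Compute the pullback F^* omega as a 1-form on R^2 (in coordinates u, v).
F^* omega = (v*(29*u*v - 1)) du + (u*(29*u*v - 1)) dv

Using F^*(f dg) = (f ∘ F) d(g ∘ F), substitute each coordinate x_i by F_i(u, v) in f_i, and replace dx_i by d F_i = (∂F_i/∂u) du + (∂F_i/∂v) dv.
  For the x component: f_1(F) = 5*u*v - 1; d F_1 = (v) du + (u) dv
  For the y component: f_2(F) = -8*u*v; d F_2 = (-3*v) du + (-3*u) dv
Combining and collecting du, dv coefficients:
  coeff of du: v*(29*u*v - 1)
  coeff of dv: u*(29*u*v - 1)
F^* omega = (v*(29*u*v - 1)) du + (u*(29*u*v - 1)) dv.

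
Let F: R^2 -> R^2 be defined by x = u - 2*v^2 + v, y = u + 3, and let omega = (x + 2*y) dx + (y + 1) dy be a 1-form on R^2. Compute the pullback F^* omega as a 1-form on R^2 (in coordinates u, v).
F^* omega = (4*u - 2*v^2 + v + 10) du + (-12*u*v + 3*u + 8*v^3 - 6*v^2 - 23*v + 6) dv

Using F^*(f dg) = (f ∘ F) d(g ∘ F), substitute each coordinate x_i by F_i(u, v) in f_i, and replace dx_i by d F_i = (∂F_i/∂u) du + (∂F_i/∂v) dv.
  For the x component: f_1(F) = 3*u - 2*v^2 + v + 6; d F_1 = (1) du + (1 - 4*v) dv
  For the y component: f_2(F) = u + 4; d F_2 = (1) du + (0) dv
Combining and collecting du, dv coefficients:
  coeff of du: 4*u - 2*v^2 + v + 10
  coeff of dv: -12*u*v + 3*u + 8*v^3 - 6*v^2 - 23*v + 6
F^* omega = (4*u - 2*v^2 + v + 10) du + (-12*u*v + 3*u + 8*v^3 - 6*v^2 - 23*v + 6) dv.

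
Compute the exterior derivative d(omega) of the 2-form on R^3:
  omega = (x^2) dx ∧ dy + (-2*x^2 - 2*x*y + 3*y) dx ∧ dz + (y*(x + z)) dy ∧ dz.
d(omega) = (2*x + y - 3) dx ∧ dy ∧ dz

For a 2-form omega = sum_{i<j} g_{ij} dx_i ∧ dx_j, the exterior derivative is
  d(omega) = sum_{i<j} d(g_{ij}) ∧ dx_i ∧ dx_j = sum_{i<j, k} (∂g_{ij}/∂x_k) dx_k ∧ dx_i ∧ dx_j.
Expand each term, using dx_k ∧ dx_i ∧ dx_j = sgn(permutation) dx_{(a)} ∧ dx_{(b)} ∧ dx_{(c)} with (a < b < c) sorted:
  d(-2*x^2 - 2*x*y + 3*y) includes (∂/∂y)(-2*x^2 - 2*x*y + 3*y) dy = (3 - 2*x) dy, which multiplied by dx ∧ dz gives (2*x - 3) dx ∧ dy ∧ dz
  d(y*(x + z)) includes (∂/∂x)(y*(x + z)) dx = (y) dx, which multiplied by dy ∧ dz gives (y) dx ∧ dy ∧ dz
Collecting like 3-forms: d(omega) = (2*x + y - 3) dx ∧ dy ∧ dz.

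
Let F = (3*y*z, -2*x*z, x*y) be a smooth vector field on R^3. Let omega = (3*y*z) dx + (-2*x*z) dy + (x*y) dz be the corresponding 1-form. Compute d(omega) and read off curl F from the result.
d(omega) = (3*x) dy ∧ dz + (2*y) dz ∧ dx + (-5*z) dx ∧ dy; curl F = (3*x, 2*y, -5*z)

d omega = sum_{i<j} (∂f_j/∂x_i - ∂f_i/∂x_j) dx_i ∧ dx_j. Under the identification (dy ∧ dz, dz ∧ dx, dx ∧ dy) ↔ (e_x, e_y, e_z), the coefficients are exactly the components of curl F. Compute:
  ∂R/∂y - ∂Q/∂z = (x) - (-2*x) = 3*x
  ∂P/∂z - ∂R/∂x = (3*y) - (y) = 2*y
  ∂Q/∂x - ∂P/∂y = (-2*z) - (3*z) = -5*z.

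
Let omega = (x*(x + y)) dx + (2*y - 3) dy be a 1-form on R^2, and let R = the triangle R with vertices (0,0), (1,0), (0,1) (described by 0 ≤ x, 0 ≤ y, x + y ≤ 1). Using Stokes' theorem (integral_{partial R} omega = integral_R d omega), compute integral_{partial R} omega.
integral_(partial R) omega = -1/6

Stokes: integral_partial_R omega = integral_R d omega with d omega = (∂Q/∂x - ∂P/∂y) dx ∧ dy.
  ∂Q/∂x = 0
  ∂P/∂y = x
  integrand = ∂Q/∂x - ∂P/∂y = -x.
Integrating over R: integral_0^1 integral_0^{1-x} (-x) dy dx = -1/6.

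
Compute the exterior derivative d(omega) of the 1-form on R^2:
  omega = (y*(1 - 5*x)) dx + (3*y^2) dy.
d(omega) = (5*x - 1) dx ∧ dy

For a 1-form omega = sum_i f_i dx_i, the exterior derivative is
  d(omega) = sum_{i < j} (∂f_j/∂x_i - ∂f_i/∂x_j) dx_i ∧ dx_j.
  coefficient of dx ∧ dy: ∂f_2/∂x - ∂f_1/∂y = ∂(3*y^2)/∂x - ∂(y*(1 - 5*x))/∂y = 5*x - 1
Assembling: d(omega) = (5*x - 1) dx ∧ dy.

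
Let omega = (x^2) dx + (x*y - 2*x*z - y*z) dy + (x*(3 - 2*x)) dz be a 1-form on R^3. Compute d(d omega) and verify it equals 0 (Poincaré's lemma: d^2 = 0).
d(d omega) = 0

Step 1: d omega = sum_{i<j} (∂f_j/∂x_i - ∂f_i/∂x_j) dx_i ∧ dx_j:
  coeff of dx ∧ dy: y - 2*z
  coeff of dx ∧ dz: 3 - 4*x
  coeff of dy ∧ dz: 2*x + y
Step 2: Apply d again to each 2-form coefficient. The only possible 3-form in R^3 is dx ∧ dy ∧ dz, with coefficient
  ∂(coeff of dy∧dz)/∂x - ∂(coeff of dx∧dz)/∂y + ∂(coeff of dx∧dy)/∂z
  = ∂/∂x (2*x + y) - ∂/∂y (3 - 4*x) + ∂/∂z (y - 2*z).
Each of these terms simplifies to sums of mixed partials that cancel in pairs. The result is 0 (by equality of mixed partials for smooth functions — Schwarz / Clairaut).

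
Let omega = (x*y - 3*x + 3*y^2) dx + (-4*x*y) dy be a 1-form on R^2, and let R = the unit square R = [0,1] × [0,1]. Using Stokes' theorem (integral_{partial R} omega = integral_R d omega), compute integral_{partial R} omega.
integral_(partial R) omega = -11/2

Stokes: integral_partial_R omega = integral_R d omega with d omega = (∂Q/∂x - ∂P/∂y) dx ∧ dy.
  ∂Q/∂x = -4*y
  ∂P/∂y = x + 6*y
  integrand = ∂Q/∂x - ∂P/∂y = -x - 10*y.
Integrating over R: integral_0^1 integral_0^1 (-x - 10*y) dx dy = -11/2.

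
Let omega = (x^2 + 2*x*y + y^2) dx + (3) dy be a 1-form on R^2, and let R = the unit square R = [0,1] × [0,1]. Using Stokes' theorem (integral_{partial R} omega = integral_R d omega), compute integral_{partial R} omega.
integral_(partial R) omega = -2

Stokes: integral_partial_R omega = integral_R d omega with d omega = (∂Q/∂x - ∂P/∂y) dx ∧ dy.
  ∂Q/∂x = 0
  ∂P/∂y = 2*x + 2*y
  integrand = ∂Q/∂x - ∂P/∂y = -2*x - 2*y.
Integrating over R: integral_0^1 integral_0^1 (-2*x - 2*y) dx dy = -2.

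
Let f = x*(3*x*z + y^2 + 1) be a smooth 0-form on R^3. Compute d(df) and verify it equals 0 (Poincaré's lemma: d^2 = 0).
d(df) = 0

Step 1: df = sum_i (∂f/∂x_i) dx_i = (6*x*z + y^2 + 1) dx + (2*x*y) dy + (3*x^2) dz.
Step 2: Apply d again. Using the 1-form formula, the coefficient of dx ∧ dy in d(df) is ∂^2 f/∂x ∂y - ∂^2 f/∂y ∂x = (2*y) - (2*y) = 0 (equality of mixed partials for smooth f).
Similarly for dx ∧ dz and dy ∧ dz — all coefficients vanish. So d(df) = 0.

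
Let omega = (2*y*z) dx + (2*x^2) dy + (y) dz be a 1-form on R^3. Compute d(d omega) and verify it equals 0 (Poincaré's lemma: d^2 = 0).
d(d omega) = 0

Step 1: d omega = sum_{i<j} (∂f_j/∂x_i - ∂f_i/∂x_j) dx_i ∧ dx_j:
  coeff of dx ∧ dy: 4*x - 2*z
  coeff of dx ∧ dz: -2*y
  coeff of dy ∧ dz: 1
Step 2: Apply d again to each 2-form coefficient. The only possible 3-form in R^3 is dx ∧ dy ∧ dz, with coefficient
  ∂(coeff of dy∧dz)/∂x - ∂(coeff of dx∧dz)/∂y + ∂(coeff of dx∧dy)/∂z
  = ∂/∂x (1) - ∂/∂y (-2*y) + ∂/∂z (4*x - 2*z).
Each of these terms simplifies to sums of mixed partials that cancel in pairs. The result is 0 (by equality of mixed partials for smooth functions — Schwarz / Clairaut).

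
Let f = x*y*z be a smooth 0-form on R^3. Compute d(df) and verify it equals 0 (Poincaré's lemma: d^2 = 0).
d(df) = 0

Step 1: df = sum_i (∂f/∂x_i) dx_i = (y*z) dx + (x*z) dy + (x*y) dz.
Step 2: Apply d again. Using the 1-form formula, the coefficient of dx ∧ dy in d(df) is ∂^2 f/∂x ∂y - ∂^2 f/∂y ∂x = (z) - (z) = 0 (equality of mixed partials for smooth f).
Similarly for dx ∧ dz and dy ∧ dz — all coefficients vanish. So d(df) = 0.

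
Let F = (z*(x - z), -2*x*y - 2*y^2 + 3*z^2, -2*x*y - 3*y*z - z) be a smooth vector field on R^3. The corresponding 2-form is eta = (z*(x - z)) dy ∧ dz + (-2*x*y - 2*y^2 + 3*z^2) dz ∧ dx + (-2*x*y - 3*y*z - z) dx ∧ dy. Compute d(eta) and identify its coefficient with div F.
d(eta) = (-2*x - 7*y + z - 1) dx ∧ dy ∧ dz; div F = -2*x - 7*y + z - 1

For a 2-form in R^3 of the form above, applying d gives a 3-form with coefficient ∂P/∂x + ∂Q/∂y + ∂R/∂z:
  ∂P/∂x = z
  ∂Q/∂y = -2*x - 4*y
  ∂R/∂z = -3*y - 1
Sum = -2*x - 7*y + z - 1, which is exactly div F.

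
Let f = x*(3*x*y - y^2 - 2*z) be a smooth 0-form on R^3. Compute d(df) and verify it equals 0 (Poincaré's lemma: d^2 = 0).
d(df) = 0

Step 1: df = sum_i (∂f/∂x_i) dx_i = (6*x*y - y^2 - 2*z) dx + (x*(3*x - 2*y)) dy + (-2*x) dz.
Step 2: Apply d again. Using the 1-form formula, the coefficient of dx ∧ dy in d(df) is ∂^2 f/∂x ∂y - ∂^2 f/∂y ∂x = (6*x - 2*y) - (6*x - 2*y) = 0 (equality of mixed partials for smooth f).
Similarly for dx ∧ dz and dy ∧ dz — all coefficients vanish. So d(df) = 0.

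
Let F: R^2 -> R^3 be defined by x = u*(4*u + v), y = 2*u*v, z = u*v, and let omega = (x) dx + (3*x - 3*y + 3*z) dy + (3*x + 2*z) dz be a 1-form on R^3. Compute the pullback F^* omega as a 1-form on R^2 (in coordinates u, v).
F^* omega = (2*u*(16*u^2 + 24*u*v + 3*v^2)) du + (u^2*(40*u + 6*v)) dv

Using F^*(f dg) = (f ∘ F) d(g ∘ F), substitute each coordinate x_i by F_i(u, v) in f_i, and replace dx_i by d F_i = (∂F_i/∂u) du + (∂F_i/∂v) dv.
  For the x component: f_1(F) = u*(4*u + v); d F_1 = (8*u + v) du + (u) dv
  For the y component: f_2(F) = 12*u^2; d F_2 = (2*v) du + (2*u) dv
  For the z component: f_3(F) = u*(12*u + 5*v); d F_3 = (v) du + (u) dv
Combining and collecting du, dv coefficients:
  coeff of du: 2*u*(16*u^2 + 24*u*v + 3*v^2)
  coeff of dv: u^2*(40*u + 6*v)
F^* omega = (2*u*(16*u^2 + 24*u*v + 3*v^2)) du + (u^2*(40*u + 6*v)) dv.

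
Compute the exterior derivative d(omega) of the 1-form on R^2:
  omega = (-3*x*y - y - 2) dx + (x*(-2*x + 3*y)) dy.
d(omega) = (-x + 3*y + 1) dx ∧ dy

For a 1-form omega = sum_i f_i dx_i, the exterior derivative is
  d(omega) = sum_{i < j} (∂f_j/∂x_i - ∂f_i/∂x_j) dx_i ∧ dx_j.
  coefficient of dx ∧ dy: ∂f_2/∂x - ∂f_1/∂y = ∂(x*(-2*x + 3*y))/∂x - ∂(-3*x*y - y - 2)/∂y = -x + 3*y + 1
Assembling: d(omega) = (-x + 3*y + 1) dx ∧ dy.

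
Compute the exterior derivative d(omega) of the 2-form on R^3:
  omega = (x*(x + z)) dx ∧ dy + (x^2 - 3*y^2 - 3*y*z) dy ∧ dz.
d(omega) = (3*x) dx ∧ dy ∧ dz

For a 2-form omega = sum_{i<j} g_{ij} dx_i ∧ dx_j, the exterior derivative is
  d(omega) = sum_{i<j} d(g_{ij}) ∧ dx_i ∧ dx_j = sum_{i<j, k} (∂g_{ij}/∂x_k) dx_k ∧ dx_i ∧ dx_j.
Expand each term, using dx_k ∧ dx_i ∧ dx_j = sgn(permutation) dx_{(a)} ∧ dx_{(b)} ∧ dx_{(c)} with (a < b < c) sorted:
  d(x*(x + z)) includes (∂/∂z)(x*(x + z)) dz = (x) dz, which multiplied by dx ∧ dy gives (x) dx ∧ dy ∧ dz
  d(x^2 - 3*y^2 - 3*y*z) includes (∂/∂x)(x^2 - 3*y^2 - 3*y*z) dx = (2*x) dx, which multiplied by dy ∧ dz gives (2*x) dx ∧ dy ∧ dz
Collecting like 3-forms: d(omega) = (3*x) dx ∧ dy ∧ dz.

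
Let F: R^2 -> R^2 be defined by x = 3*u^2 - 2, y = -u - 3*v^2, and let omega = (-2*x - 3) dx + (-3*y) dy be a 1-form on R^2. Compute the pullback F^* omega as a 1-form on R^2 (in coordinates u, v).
F^* omega = (-36*u^3 + 3*u - 9*v^2) du + (18*v*(-u - 3*v^2)) dv

Using F^*(f dg) = (f ∘ F) d(g ∘ F), substitute each coordinate x_i by F_i(u, v) in f_i, and replace dx_i by d F_i = (∂F_i/∂u) du + (∂F_i/∂v) dv.
  For the x component: f_1(F) = 1 - 6*u^2; d F_1 = (6*u) du + (0) dv
  For the y component: f_2(F) = 3*u + 9*v^2; d F_2 = (-1) du + (-6*v) dv
Combining and collecting du, dv coefficients:
  coeff of du: -36*u^3 + 3*u - 9*v^2
  coeff of dv: 18*v*(-u - 3*v^2)
F^* omega = (-36*u^3 + 3*u - 9*v^2) du + (18*v*(-u - 3*v^2)) dv.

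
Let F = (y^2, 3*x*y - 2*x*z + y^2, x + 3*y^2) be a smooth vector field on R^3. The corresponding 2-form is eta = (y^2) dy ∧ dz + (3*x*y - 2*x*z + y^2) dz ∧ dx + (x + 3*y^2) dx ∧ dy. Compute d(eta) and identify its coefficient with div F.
d(eta) = (3*x + 2*y) dx ∧ dy ∧ dz; div F = 3*x + 2*y

For a 2-form in R^3 of the form above, applying d gives a 3-form with coefficient ∂P/∂x + ∂Q/∂y + ∂R/∂z:
  ∂P/∂x = 0
  ∂Q/∂y = 3*x + 2*y
  ∂R/∂z = 0
Sum = 3*x + 2*y, which is exactly div F.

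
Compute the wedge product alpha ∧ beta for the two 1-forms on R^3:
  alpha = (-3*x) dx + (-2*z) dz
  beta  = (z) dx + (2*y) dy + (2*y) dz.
alpha ∧ beta = (-6*x*y) dx ∧ dy + (-6*x*y + 2*z^2) dx ∧ dz + (4*y*z) dy ∧ dz

Distribute the wedge, using dx_i ∧ dx_j = -dx_j ∧ dx_i and dx_i ∧ dx_i = 0. For each pair (i, j) with i < j, the coefficient of dx_i ∧ dx_j in alpha ∧ beta is (alpha_i * beta_j - alpha_j * beta_i). Collecting: alpha ∧ beta = (-6*x*y) dx ∧ dy + (-6*x*y + 2*z^2) dx ∧ dz + (4*y*z) dy ∧ dz.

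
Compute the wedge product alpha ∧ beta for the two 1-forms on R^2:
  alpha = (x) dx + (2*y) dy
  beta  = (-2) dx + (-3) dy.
alpha ∧ beta = (-3*x + 4*y) dx ∧ dy

Distribute the wedge, using dx_i ∧ dx_j = -dx_j ∧ dx_i and dx_i ∧ dx_i = 0. For each pair (i, j) with i < j, the coefficient of dx_i ∧ dx_j in alpha ∧ beta is (alpha_i * beta_j - alpha_j * beta_i). Collecting: alpha ∧ beta = (-3*x + 4*y) dx ∧ dy.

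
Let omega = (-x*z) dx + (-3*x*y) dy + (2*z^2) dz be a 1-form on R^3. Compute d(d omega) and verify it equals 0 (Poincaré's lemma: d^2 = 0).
d(d omega) = 0

Step 1: d omega = sum_{i<j} (∂f_j/∂x_i - ∂f_i/∂x_j) dx_i ∧ dx_j:
  coeff of dx ∧ dy: -3*y
  coeff of dx ∧ dz: x
  coeff of dy ∧ dz: 0
Step 2: Apply d again to each 2-form coefficient. The only possible 3-form in R^3 is dx ∧ dy ∧ dz, with coefficient
  ∂(coeff of dy∧dz)/∂x - ∂(coeff of dx∧dz)/∂y + ∂(coeff of dx∧dy)/∂z
  = ∂/∂x (0) - ∂/∂y (x) + ∂/∂z (-3*y).
Each of these terms simplifies to sums of mixed partials that cancel in pairs. The result is 0 (by equality of mixed partials for smooth functions — Schwarz / Clairaut).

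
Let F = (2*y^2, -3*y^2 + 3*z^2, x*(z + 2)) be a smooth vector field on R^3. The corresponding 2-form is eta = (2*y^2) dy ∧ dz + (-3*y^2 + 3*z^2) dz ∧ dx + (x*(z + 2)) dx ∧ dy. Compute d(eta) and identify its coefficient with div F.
d(eta) = (x - 6*y) dx ∧ dy ∧ dz; div F = x - 6*y

For a 2-form in R^3 of the form above, applying d gives a 3-form with coefficient ∂P/∂x + ∂Q/∂y + ∂R/∂z:
  ∂P/∂x = 0
  ∂Q/∂y = -6*y
  ∂R/∂z = x
Sum = x - 6*y, which is exactly div F.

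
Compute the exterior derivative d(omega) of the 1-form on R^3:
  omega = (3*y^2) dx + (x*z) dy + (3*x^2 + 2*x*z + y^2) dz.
d(omega) = (-6*y + z) dx ∧ dy + (6*x + 2*z) dx ∧ dz + (-x + 2*y) dy ∧ dz

For a 1-form omega = sum_i f_i dx_i, the exterior derivative is
  d(omega) = sum_{i < j} (∂f_j/∂x_i - ∂f_i/∂x_j) dx_i ∧ dx_j.
  coefficient of dx ∧ dy: ∂f_2/∂x - ∂f_1/∂y = ∂(x*z)/∂x - ∂(3*y^2)/∂y = -6*y + z
  coefficient of dx ∧ dz: ∂f_3/∂x - ∂f_1/∂z = ∂(3*x^2 + 2*x*z + y^2)/∂x - ∂(3*y^2)/∂z = 6*x + 2*z
  coefficient of dy ∧ dz: ∂f_3/∂y - ∂f_2/∂z = ∂(3*x^2 + 2*x*z + y^2)/∂y - ∂(x*z)/∂z = -x + 2*y
Assembling: d(omega) = (-6*y + z) dx ∧ dy + (6*x + 2*z) dx ∧ dz + (-x + 2*y) dy ∧ dz.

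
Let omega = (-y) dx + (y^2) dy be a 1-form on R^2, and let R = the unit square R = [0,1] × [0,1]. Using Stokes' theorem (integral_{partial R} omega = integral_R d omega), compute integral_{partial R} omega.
integral_(partial R) omega = 1

Stokes: integral_partial_R omega = integral_R d omega with d omega = (∂Q/∂x - ∂P/∂y) dx ∧ dy.
  ∂Q/∂x = 0
  ∂P/∂y = -1
  integrand = ∂Q/∂x - ∂P/∂y = 1.
Integrating over R: integral_0^1 integral_0^1 (1) dx dy = 1.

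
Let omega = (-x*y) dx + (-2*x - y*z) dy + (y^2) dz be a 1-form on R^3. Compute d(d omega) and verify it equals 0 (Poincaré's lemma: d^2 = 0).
d(d omega) = 0

Step 1: d omega = sum_{i<j} (∂f_j/∂x_i - ∂f_i/∂x_j) dx_i ∧ dx_j:
  coeff of dx ∧ dy: x - 2
  coeff of dx ∧ dz: 0
  coeff of dy ∧ dz: 3*y
Step 2: Apply d again to each 2-form coefficient. The only possible 3-form in R^3 is dx ∧ dy ∧ dz, with coefficient
  ∂(coeff of dy∧dz)/∂x - ∂(coeff of dx∧dz)/∂y + ∂(coeff of dx∧dy)/∂z
  = ∂/∂x (3*y) - ∂/∂y (0) + ∂/∂z (x - 2).
Each of these terms simplifies to sums of mixed partials that cancel in pairs. The result is 0 (by equality of mixed partials for smooth functions — Schwarz / Clairaut).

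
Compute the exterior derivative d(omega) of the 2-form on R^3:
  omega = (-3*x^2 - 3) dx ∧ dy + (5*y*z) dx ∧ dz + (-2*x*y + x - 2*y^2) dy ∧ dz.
d(omega) = (-2*y - 5*z + 1) dx ∧ dy ∧ dz

For a 2-form omega = sum_{i<j} g_{ij} dx_i ∧ dx_j, the exterior derivative is
  d(omega) = sum_{i<j} d(g_{ij}) ∧ dx_i ∧ dx_j = sum_{i<j, k} (∂g_{ij}/∂x_k) dx_k ∧ dx_i ∧ dx_j.
Expand each term, using dx_k ∧ dx_i ∧ dx_j = sgn(permutation) dx_{(a)} ∧ dx_{(b)} ∧ dx_{(c)} with (a < b < c) sorted:
  d(5*y*z) includes (∂/∂y)(5*y*z) dy = (5*z) dy, which multiplied by dx ∧ dz gives (-5*z) dx ∧ dy ∧ dz
  d(-2*x*y + x - 2*y^2) includes (∂/∂x)(-2*x*y + x - 2*y^2) dx = (1 - 2*y) dx, which multiplied by dy ∧ dz gives (1 - 2*y) dx ∧ dy ∧ dz
Collecting like 3-forms: d(omega) = (-2*y - 5*z + 1) dx ∧ dy ∧ dz.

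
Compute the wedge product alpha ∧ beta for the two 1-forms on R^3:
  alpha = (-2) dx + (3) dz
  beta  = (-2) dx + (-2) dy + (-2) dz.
alpha ∧ beta = (4) dx ∧ dy + (10) dx ∧ dz + (6) dy ∧ dz

Distribute the wedge, using dx_i ∧ dx_j = -dx_j ∧ dx_i and dx_i ∧ dx_i = 0. For each pair (i, j) with i < j, the coefficient of dx_i ∧ dx_j in alpha ∧ beta is (alpha_i * beta_j - alpha_j * beta_i). Collecting: alpha ∧ beta = (4) dx ∧ dy + (10) dx ∧ dz + (6) dy ∧ dz.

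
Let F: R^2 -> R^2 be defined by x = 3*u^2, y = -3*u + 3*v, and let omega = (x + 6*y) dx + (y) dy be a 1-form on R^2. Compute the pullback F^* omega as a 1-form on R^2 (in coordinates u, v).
F^* omega = (18*u^3 - 108*u^2 + 108*u*v + 9*u - 9*v) du + (-9*u + 9*v) dv

Using F^*(f dg) = (f ∘ F) d(g ∘ F), substitute each coordinate x_i by F_i(u, v) in f_i, and replace dx_i by d F_i = (∂F_i/∂u) du + (∂F_i/∂v) dv.
  For the x component: f_1(F) = 3*u^2 - 18*u + 18*v; d F_1 = (6*u) du + (0) dv
  For the y component: f_2(F) = -3*u + 3*v; d F_2 = (-3) du + (3) dv
Combining and collecting du, dv coefficients:
  coeff of du: 18*u^3 - 108*u^2 + 108*u*v + 9*u - 9*v
  coeff of dv: -9*u + 9*v
F^* omega = (18*u^3 - 108*u^2 + 108*u*v + 9*u - 9*v) du + (-9*u + 9*v) dv.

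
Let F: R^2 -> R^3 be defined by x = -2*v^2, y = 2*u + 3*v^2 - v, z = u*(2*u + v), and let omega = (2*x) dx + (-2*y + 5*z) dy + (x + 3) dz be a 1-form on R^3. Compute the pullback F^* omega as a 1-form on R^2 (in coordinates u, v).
F^* omega = (20*u^2 - 8*u*v^2 + 10*u*v + 4*u - 2*v^3 - 12*v^2 + 7*v) du + (60*u^2*v - 10*u^2 + 28*u*v^2 - 29*u*v + 7*u - 20*v^3 + 18*v^2 - 2*v) dv

Using F^*(f dg) = (f ∘ F) d(g ∘ F), substitute each coordinate x_i by F_i(u, v) in f_i, and replace dx_i by d F_i = (∂F_i/∂u) du + (∂F_i/∂v) dv.
  For the x component: f_1(F) = -4*v^2; d F_1 = (0) du + (-4*v) dv
  For the y component: f_2(F) = 10*u^2 + 5*u*v - 4*u - 6*v^2 + 2*v; d F_2 = (2) du + (6*v - 1) dv
  For the z component: f_3(F) = 3 - 2*v^2; d F_3 = (4*u + v) du + (u) dv
Combining and collecting du, dv coefficients:
  coeff of du: 20*u^2 - 8*u*v^2 + 10*u*v + 4*u - 2*v^3 - 12*v^2 + 7*v
  coeff of dv: 60*u^2*v - 10*u^2 + 28*u*v^2 - 29*u*v + 7*u - 20*v^3 + 18*v^2 - 2*v
F^* omega = (20*u^2 - 8*u*v^2 + 10*u*v + 4*u - 2*v^3 - 12*v^2 + 7*v) du + (60*u^2*v - 10*u^2 + 28*u*v^2 - 29*u*v + 7*u - 20*v^3 + 18*v^2 - 2*v) dv.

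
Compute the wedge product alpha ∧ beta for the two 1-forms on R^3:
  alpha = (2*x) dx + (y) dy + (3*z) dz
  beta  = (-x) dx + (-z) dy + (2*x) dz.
alpha ∧ beta = (x*(y - 2*z)) dx ∧ dy + (x*(4*x + 3*z)) dx ∧ dz + (2*x*y + 3*z^2) dy ∧ dz

Distribute the wedge, using dx_i ∧ dx_j = -dx_j ∧ dx_i and dx_i ∧ dx_i = 0. For each pair (i, j) with i < j, the coefficient of dx_i ∧ dx_j in alpha ∧ beta is (alpha_i * beta_j - alpha_j * beta_i). Collecting: alpha ∧ beta = (x*(y - 2*z)) dx ∧ dy + (x*(4*x + 3*z)) dx ∧ dz + (2*x*y + 3*z^2) dy ∧ dz.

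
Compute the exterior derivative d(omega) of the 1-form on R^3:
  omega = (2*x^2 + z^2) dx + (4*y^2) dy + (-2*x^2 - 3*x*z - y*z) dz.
d(omega) = (-4*x - 5*z) dx ∧ dz + (-z) dy ∧ dz

For a 1-form omega = sum_i f_i dx_i, the exterior derivative is
  d(omega) = sum_{i < j} (∂f_j/∂x_i - ∂f_i/∂x_j) dx_i ∧ dx_j.
  coefficient of dx ∧ dz: ∂f_3/∂x - ∂f_1/∂z = ∂(-2*x^2 - 3*x*z - y*z)/∂x - ∂(2*x^2 + z^2)/∂z = -4*x - 5*z
  coefficient of dy ∧ dz: ∂f_3/∂y - ∂f_2/∂z = ∂(-2*x^2 - 3*x*z - y*z)/∂y - ∂(4*y^2)/∂z = -z
Assembling: d(omega) = (-4*x - 5*z) dx ∧ dz + (-z) dy ∧ dz.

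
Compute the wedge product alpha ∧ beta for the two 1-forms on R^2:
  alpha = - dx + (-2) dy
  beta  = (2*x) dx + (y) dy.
alpha ∧ beta = (4*x - y) dx ∧ dy

Distribute the wedge, using dx_i ∧ dx_j = -dx_j ∧ dx_i and dx_i ∧ dx_i = 0. For each pair (i, j) with i < j, the coefficient of dx_i ∧ dx_j in alpha ∧ beta is (alpha_i * beta_j - alpha_j * beta_i). Collecting: alpha ∧ beta = (4*x - y) dx ∧ dy.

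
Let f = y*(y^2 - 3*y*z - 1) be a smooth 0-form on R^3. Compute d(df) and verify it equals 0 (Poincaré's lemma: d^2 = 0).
d(df) = 0

Step 1: df = sum_i (∂f/∂x_i) dx_i = (0) dx + (3*y^2 - 6*y*z - 1) dy + (-3*y^2) dz.
Step 2: Apply d again. Using the 1-form formula, the coefficient of dx ∧ dy in d(df) is ∂^2 f/∂x ∂y - ∂^2 f/∂y ∂x = (0) - (0) = 0 (equality of mixed partials for smooth f).
Similarly for dx ∧ dz and dy ∧ dz — all coefficients vanish. So d(df) = 0.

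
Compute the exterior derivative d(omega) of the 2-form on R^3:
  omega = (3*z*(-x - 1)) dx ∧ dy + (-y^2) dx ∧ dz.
d(omega) = (-3*x + 2*y - 3) dx ∧ dy ∧ dz

For a 2-form omega = sum_{i<j} g_{ij} dx_i ∧ dx_j, the exterior derivative is
  d(omega) = sum_{i<j} d(g_{ij}) ∧ dx_i ∧ dx_j = sum_{i<j, k} (∂g_{ij}/∂x_k) dx_k ∧ dx_i ∧ dx_j.
Expand each term, using dx_k ∧ dx_i ∧ dx_j = sgn(permutation) dx_{(a)} ∧ dx_{(b)} ∧ dx_{(c)} with (a < b < c) sorted:
  d(3*z*(-x - 1)) includes (∂/∂z)(3*z*(-x - 1)) dz = (-3*x - 3) dz, which multiplied by dx ∧ dy gives (-3*x - 3) dx ∧ dy ∧ dz
  d(-y^2) includes (∂/∂y)(-y^2) dy = (-2*y) dy, which multiplied by dx ∧ dz gives (2*y) dx ∧ dy ∧ dz
Collecting like 3-forms: d(omega) = (-3*x + 2*y - 3) dx ∧ dy ∧ dz.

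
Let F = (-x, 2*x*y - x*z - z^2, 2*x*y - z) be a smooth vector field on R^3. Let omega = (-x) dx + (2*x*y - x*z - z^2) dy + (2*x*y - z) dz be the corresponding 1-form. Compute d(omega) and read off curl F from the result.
d(omega) = (3*x + 2*z) dy ∧ dz + (-2*y) dz ∧ dx + (2*y - z) dx ∧ dy; curl F = (3*x + 2*z, -2*y, 2*y - z)

d omega = sum_{i<j} (∂f_j/∂x_i - ∂f_i/∂x_j) dx_i ∧ dx_j. Under the identification (dy ∧ dz, dz ∧ dx, dx ∧ dy) ↔ (e_x, e_y, e_z), the coefficients are exactly the components of curl F. Compute:
  ∂R/∂y - ∂Q/∂z = (2*x) - (-x - 2*z) = 3*x + 2*z
  ∂P/∂z - ∂R/∂x = (0) - (2*y) = -2*y
  ∂Q/∂x - ∂P/∂y = (2*y - z) - (0) = 2*y - z.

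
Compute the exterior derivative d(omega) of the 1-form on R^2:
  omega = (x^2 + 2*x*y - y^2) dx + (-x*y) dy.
d(omega) = (-2*x + y) dx ∧ dy

For a 1-form omega = sum_i f_i dx_i, the exterior derivative is
  d(omega) = sum_{i < j} (∂f_j/∂x_i - ∂f_i/∂x_j) dx_i ∧ dx_j.
  coefficient of dx ∧ dy: ∂f_2/∂x - ∂f_1/∂y = ∂(-x*y)/∂x - ∂(x^2 + 2*x*y - y^2)/∂y = -2*x + y
Assembling: d(omega) = (-2*x + y) dx ∧ dy.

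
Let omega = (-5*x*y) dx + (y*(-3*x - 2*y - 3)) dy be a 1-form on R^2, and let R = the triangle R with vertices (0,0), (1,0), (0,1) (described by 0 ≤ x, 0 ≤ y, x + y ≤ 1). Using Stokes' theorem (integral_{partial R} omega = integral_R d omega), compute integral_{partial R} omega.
integral_(partial R) omega = 1/3

Stokes: integral_partial_R omega = integral_R d omega with d omega = (∂Q/∂x - ∂P/∂y) dx ∧ dy.
  ∂Q/∂x = -3*y
  ∂P/∂y = -5*x
  integrand = ∂Q/∂x - ∂P/∂y = 5*x - 3*y.
Integrating over R: integral_0^1 integral_0^{1-x} (5*x - 3*y) dy dx = 1/3.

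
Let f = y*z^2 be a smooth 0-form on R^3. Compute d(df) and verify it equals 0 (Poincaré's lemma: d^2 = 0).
d(df) = 0

Step 1: df = sum_i (∂f/∂x_i) dx_i = (0) dx + (z^2) dy + (2*y*z) dz.
Step 2: Apply d again. Using the 1-form formula, the coefficient of dx ∧ dy in d(df) is ∂^2 f/∂x ∂y - ∂^2 f/∂y ∂x = (0) - (0) = 0 (equality of mixed partials for smooth f).
Similarly for dx ∧ dz and dy ∧ dz — all coefficients vanish. So d(df) = 0.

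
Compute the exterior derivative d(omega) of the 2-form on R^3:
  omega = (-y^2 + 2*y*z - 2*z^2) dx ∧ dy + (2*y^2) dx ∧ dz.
d(omega) = (-2*y - 4*z) dx ∧ dy ∧ dz

For a 2-form omega = sum_{i<j} g_{ij} dx_i ∧ dx_j, the exterior derivative is
  d(omega) = sum_{i<j} d(g_{ij}) ∧ dx_i ∧ dx_j = sum_{i<j, k} (∂g_{ij}/∂x_k) dx_k ∧ dx_i ∧ dx_j.
Expand each term, using dx_k ∧ dx_i ∧ dx_j = sgn(permutation) dx_{(a)} ∧ dx_{(b)} ∧ dx_{(c)} with (a < b < c) sorted:
  d(-y^2 + 2*y*z - 2*z^2) includes (∂/∂z)(-y^2 + 2*y*z - 2*z^2) dz = (2*y - 4*z) dz, which multiplied by dx ∧ dy gives (2*y - 4*z) dx ∧ dy ∧ dz
  d(2*y^2) includes (∂/∂y)(2*y^2) dy = (4*y) dy, which multiplied by dx ∧ dz gives (-4*y) dx ∧ dy ∧ dz
Collecting like 3-forms: d(omega) = (-2*y - 4*z) dx ∧ dy ∧ dz.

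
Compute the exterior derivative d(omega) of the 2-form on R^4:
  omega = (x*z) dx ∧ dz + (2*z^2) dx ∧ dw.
d(omega) = (-4*z) dx ∧ dz ∧ dw

For a 2-form omega = sum_{i<j} g_{ij} dx_i ∧ dx_j, the exterior derivative is
  d(omega) = sum_{i<j} d(g_{ij}) ∧ dx_i ∧ dx_j = sum_{i<j, k} (∂g_{ij}/∂x_k) dx_k ∧ dx_i ∧ dx_j.
Expand each term, using dx_k ∧ dx_i ∧ dx_j = sgn(permutation) dx_{(a)} ∧ dx_{(b)} ∧ dx_{(c)} with (a < b < c) sorted:
  d(2*z^2) includes (∂/∂z)(2*z^2) dz = (4*z) dz, which multiplied by dx ∧ dw gives (-4*z) dx ∧ dz ∧ dw
Collecting like 3-forms: d(omega) = (-4*z) dx ∧ dz ∧ dw.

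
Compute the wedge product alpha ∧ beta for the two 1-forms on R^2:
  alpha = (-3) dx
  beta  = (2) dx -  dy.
alpha ∧ beta = (3) dx ∧ dy

Distribute the wedge, using dx_i ∧ dx_j = -dx_j ∧ dx_i and dx_i ∧ dx_i = 0. For each pair (i, j) with i < j, the coefficient of dx_i ∧ dx_j in alpha ∧ beta is (alpha_i * beta_j - alpha_j * beta_i). Collecting: alpha ∧ beta = (3) dx ∧ dy.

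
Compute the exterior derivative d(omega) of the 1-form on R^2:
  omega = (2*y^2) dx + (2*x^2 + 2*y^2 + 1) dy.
d(omega) = (4*x - 4*y) dx ∧ dy

For a 1-form omega = sum_i f_i dx_i, the exterior derivative is
  d(omega) = sum_{i < j} (∂f_j/∂x_i - ∂f_i/∂x_j) dx_i ∧ dx_j.
  coefficient of dx ∧ dy: ∂f_2/∂x - ∂f_1/∂y = ∂(2*x^2 + 2*y^2 + 1)/∂x - ∂(2*y^2)/∂y = 4*x - 4*y
Assembling: d(omega) = (4*x - 4*y) dx ∧ dy.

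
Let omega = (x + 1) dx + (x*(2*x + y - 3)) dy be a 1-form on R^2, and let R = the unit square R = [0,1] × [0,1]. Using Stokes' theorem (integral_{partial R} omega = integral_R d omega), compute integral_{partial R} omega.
integral_(partial R) omega = -1/2

Stokes: integral_partial_R omega = integral_R d omega with d omega = (∂Q/∂x - ∂P/∂y) dx ∧ dy.
  ∂Q/∂x = 4*x + y - 3
  ∂P/∂y = 0
  integrand = ∂Q/∂x - ∂P/∂y = 4*x + y - 3.
Integrating over R: integral_0^1 integral_0^1 (4*x + y - 3) dx dy = -1/2.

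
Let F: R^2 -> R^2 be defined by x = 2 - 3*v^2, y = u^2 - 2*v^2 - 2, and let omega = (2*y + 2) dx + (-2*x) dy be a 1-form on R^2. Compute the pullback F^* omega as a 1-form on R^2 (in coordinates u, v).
F^* omega = (4*u*(3*v^2 - 2)) du + (4*v*(7 - 3*u^2)) dv

Using F^*(f dg) = (f ∘ F) d(g ∘ F), substitute each coordinate x_i by F_i(u, v) in f_i, and replace dx_i by d F_i = (∂F_i/∂u) du + (∂F_i/∂v) dv.
  For the x component: f_1(F) = 2*u^2 - 4*v^2 - 2; d F_1 = (0) du + (-6*v) dv
  For the y component: f_2(F) = 6*v^2 - 4; d F_2 = (2*u) du + (-4*v) dv
Combining and collecting du, dv coefficients:
  coeff of du: 4*u*(3*v^2 - 2)
  coeff of dv: 4*v*(7 - 3*u^2)
F^* omega = (4*u*(3*v^2 - 2)) du + (4*v*(7 - 3*u^2)) dv.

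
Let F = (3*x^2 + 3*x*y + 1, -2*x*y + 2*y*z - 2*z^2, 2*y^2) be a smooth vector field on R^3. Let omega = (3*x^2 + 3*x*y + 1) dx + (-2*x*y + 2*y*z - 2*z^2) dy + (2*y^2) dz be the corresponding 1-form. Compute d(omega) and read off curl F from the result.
d(omega) = (2*y + 4*z) dy ∧ dz + (0) dz ∧ dx + (-3*x - 2*y) dx ∧ dy; curl F = (2*y + 4*z, 0, -3*x - 2*y)

d omega = sum_{i<j} (∂f_j/∂x_i - ∂f_i/∂x_j) dx_i ∧ dx_j. Under the identification (dy ∧ dz, dz ∧ dx, dx ∧ dy) ↔ (e_x, e_y, e_z), the coefficients are exactly the components of curl F. Compute:
  ∂R/∂y - ∂Q/∂z = (4*y) - (2*y - 4*z) = 2*y + 4*z
  ∂P/∂z - ∂R/∂x = (0) - (0) = 0
  ∂Q/∂x - ∂P/∂y = (-2*y) - (3*x) = -3*x - 2*y.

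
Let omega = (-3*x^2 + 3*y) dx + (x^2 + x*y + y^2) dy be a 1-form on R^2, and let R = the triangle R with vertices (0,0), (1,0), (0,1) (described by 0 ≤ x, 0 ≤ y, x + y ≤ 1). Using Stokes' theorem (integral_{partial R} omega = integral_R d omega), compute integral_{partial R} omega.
integral_(partial R) omega = -1

Stokes: integral_partial_R omega = integral_R d omega with d omega = (∂Q/∂x - ∂P/∂y) dx ∧ dy.
  ∂Q/∂x = 2*x + y
  ∂P/∂y = 3
  integrand = ∂Q/∂x - ∂P/∂y = 2*x + y - 3.
Integrating over R: integral_0^1 integral_0^{1-x} (2*x + y - 3) dy dx = -1.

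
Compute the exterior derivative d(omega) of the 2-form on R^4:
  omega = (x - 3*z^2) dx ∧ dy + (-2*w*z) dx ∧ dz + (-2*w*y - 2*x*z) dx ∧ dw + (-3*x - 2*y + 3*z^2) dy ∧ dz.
d(omega) = (-6*z - 3) dx ∧ dy ∧ dz + (2*x - 2*z) dx ∧ dz ∧ dw + (2*w) dx ∧ dy ∧ dw

For a 2-form omega = sum_{i<j} g_{ij} dx_i ∧ dx_j, the exterior derivative is
  d(omega) = sum_{i<j} d(g_{ij}) ∧ dx_i ∧ dx_j = sum_{i<j, k} (∂g_{ij}/∂x_k) dx_k ∧ dx_i ∧ dx_j.
Expand each term, using dx_k ∧ dx_i ∧ dx_j = sgn(permutation) dx_{(a)} ∧ dx_{(b)} ∧ dx_{(c)} with (a < b < c) sorted:
  d(x - 3*z^2) includes (∂/∂z)(x - 3*z^2) dz = (-6*z) dz, which multiplied by dx ∧ dy gives (-6*z) dx ∧ dy ∧ dz
  d(-2*w*z) includes (∂/∂w)(-2*w*z) dw = (-2*z) dw, which multiplied by dx ∧ dz gives (-2*z) dx ∧ dz ∧ dw
  d(-2*w*y - 2*x*z) includes (∂/∂y)(-2*w*y - 2*x*z) dy = (-2*w) dy, which multiplied by dx ∧ dw gives (2*w) dx ∧ dy ∧ dw
  d(-2*w*y - 2*x*z) includes (∂/∂z)(-2*w*y - 2*x*z) dz = (-2*x) dz, which multiplied by dx ∧ dw gives (2*x) dx ∧ dz ∧ dw
  d(-3*x - 2*y + 3*z^2) includes (∂/∂x)(-3*x - 2*y + 3*z^2) dx = (-3) dx, which multiplied by dy ∧ dz gives (-3) dx ∧ dy ∧ dz
Collecting like 3-forms: d(omega) = (-6*z - 3) dx ∧ dy ∧ dz + (2*x - 2*z) dx ∧ dz ∧ dw + (2*w) dx ∧ dy ∧ dw.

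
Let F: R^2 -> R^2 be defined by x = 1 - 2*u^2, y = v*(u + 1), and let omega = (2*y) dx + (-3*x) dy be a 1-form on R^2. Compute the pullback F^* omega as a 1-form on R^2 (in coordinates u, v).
F^* omega = (v*(-2*u^2 - 8*u - 3)) du + (6*u^3 + 6*u^2 - 3*u - 3) dv

Using F^*(f dg) = (f ∘ F) d(g ∘ F), substitute each coordinate x_i by F_i(u, v) in f_i, and replace dx_i by d F_i = (∂F_i/∂u) du + (∂F_i/∂v) dv.
  For the x component: f_1(F) = 2*v*(u + 1); d F_1 = (-4*u) du + (0) dv
  For the y component: f_2(F) = 6*u^2 - 3; d F_2 = (v) du + (u + 1) dv
Combining and collecting du, dv coefficients:
  coeff of du: v*(-2*u^2 - 8*u - 3)
  coeff of dv: 6*u^3 + 6*u^2 - 3*u - 3
F^* omega = (v*(-2*u^2 - 8*u - 3)) du + (6*u^3 + 6*u^2 - 3*u - 3) dv.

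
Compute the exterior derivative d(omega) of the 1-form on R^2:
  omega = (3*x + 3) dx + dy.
d(omega) = 0

For a 1-form omega = sum_i f_i dx_i, the exterior derivative is
  d(omega) = sum_{i < j} (∂f_j/∂x_i - ∂f_i/∂x_j) dx_i ∧ dx_j.

Assembling: d(omega) = 0.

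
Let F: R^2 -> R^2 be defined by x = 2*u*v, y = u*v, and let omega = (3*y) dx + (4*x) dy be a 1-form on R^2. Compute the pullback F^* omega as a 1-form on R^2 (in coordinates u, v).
F^* omega = (14*u*v^2) du + (14*u^2*v) dv

Using F^*(f dg) = (f ∘ F) d(g ∘ F), substitute each coordinate x_i by F_i(u, v) in f_i, and replace dx_i by d F_i = (∂F_i/∂u) du + (∂F_i/∂v) dv.
  For the x component: f_1(F) = 3*u*v; d F_1 = (2*v) du + (2*u) dv
  For the y component: f_2(F) = 8*u*v; d F_2 = (v) du + (u) dv
Combining and collecting du, dv coefficients:
  coeff of du: 14*u*v^2
  coeff of dv: 14*u^2*v
F^* omega = (14*u*v^2) du + (14*u^2*v) dv.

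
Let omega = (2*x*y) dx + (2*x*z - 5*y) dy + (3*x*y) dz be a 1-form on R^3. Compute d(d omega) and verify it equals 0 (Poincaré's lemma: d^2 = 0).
d(d omega) = 0

Step 1: d omega = sum_{i<j} (∂f_j/∂x_i - ∂f_i/∂x_j) dx_i ∧ dx_j:
  coeff of dx ∧ dy: -2*x + 2*z
  coeff of dx ∧ dz: 3*y
  coeff of dy ∧ dz: x
Step 2: Apply d again to each 2-form coefficient. The only possible 3-form in R^3 is dx ∧ dy ∧ dz, with coefficient
  ∂(coeff of dy∧dz)/∂x - ∂(coeff of dx∧dz)/∂y + ∂(coeff of dx∧dy)/∂z
  = ∂/∂x (x) - ∂/∂y (3*y) + ∂/∂z (-2*x + 2*z).
Each of these terms simplifies to sums of mixed partials that cancel in pairs. The result is 0 (by equality of mixed partials for smooth functions — Schwarz / Clairaut).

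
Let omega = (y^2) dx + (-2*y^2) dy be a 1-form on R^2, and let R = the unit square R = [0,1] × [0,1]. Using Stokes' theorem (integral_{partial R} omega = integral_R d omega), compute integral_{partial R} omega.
integral_(partial R) omega = -1

Stokes: integral_partial_R omega = integral_R d omega with d omega = (∂Q/∂x - ∂P/∂y) dx ∧ dy.
  ∂Q/∂x = 0
  ∂P/∂y = 2*y
  integrand = ∂Q/∂x - ∂P/∂y = -2*y.
Integrating over R: integral_0^1 integral_0^1 (-2*y) dx dy = -1.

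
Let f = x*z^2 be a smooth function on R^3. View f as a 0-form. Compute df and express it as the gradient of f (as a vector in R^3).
df = (z^2) dx + (0) dy + (2*x*z) dz; grad f = (z^2, 0, 2*x*z)

For a 0-form f, d f = (∂f/∂x) dx + (∂f/∂y) dy + (∂f/∂z) dz. The components of the vector representation are exactly the entries of grad f in Cartesian coordinates:
  ∂f/∂x = z^2
  ∂f/∂y = 0
  ∂f/∂z = 2*x*z.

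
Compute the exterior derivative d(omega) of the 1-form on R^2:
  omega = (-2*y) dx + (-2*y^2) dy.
d(omega) = (2) dx ∧ dy

For a 1-form omega = sum_i f_i dx_i, the exterior derivative is
  d(omega) = sum_{i < j} (∂f_j/∂x_i - ∂f_i/∂x_j) dx_i ∧ dx_j.
  coefficient of dx ∧ dy: ∂f_2/∂x - ∂f_1/∂y = ∂(-2*y^2)/∂x - ∂(-2*y)/∂y = 2
Assembling: d(omega) = (2) dx ∧ dy.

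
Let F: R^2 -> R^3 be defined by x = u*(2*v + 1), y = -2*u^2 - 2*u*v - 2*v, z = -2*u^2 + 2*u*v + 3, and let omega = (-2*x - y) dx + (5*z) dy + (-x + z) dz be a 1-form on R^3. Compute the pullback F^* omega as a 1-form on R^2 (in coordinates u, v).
F^* omega = (48*u^3 - 20*u^2*v + 6*u^2 - 24*u*v^2 - 8*u*v - 74*u + 4*v^2 - 22*v) du + (20*u^3 - 24*u^2*v + 14*u^2 - 16*u*v - 24*u - 30) dv

Using F^*(f dg) = (f ∘ F) d(g ∘ F), substitute each coordinate x_i by F_i(u, v) in f_i, and replace dx_i by d F_i = (∂F_i/∂u) du + (∂F_i/∂v) dv.
  For the x component: f_1(F) = 2*u^2 - 2*u*v - 2*u + 2*v; d F_1 = (2*v + 1) du + (2*u) dv
  For the y component: f_2(F) = -10*u^2 + 10*u*v + 15; d F_2 = (-4*u - 2*v) du + (-2*u - 2) dv
  For the z component: f_3(F) = -2*u^2 - u + 3; d F_3 = (-4*u + 2*v) du + (2*u) dv
Combining and collecting du, dv coefficients:
  coeff of du: 48*u^3 - 20*u^2*v + 6*u^2 - 24*u*v^2 - 8*u*v - 74*u + 4*v^2 - 22*v
  coeff of dv: 20*u^3 - 24*u^2*v + 14*u^2 - 16*u*v - 24*u - 30
F^* omega = (48*u^3 - 20*u^2*v + 6*u^2 - 24*u*v^2 - 8*u*v - 74*u + 4*v^2 - 22*v) du + (20*u^3 - 24*u^2*v + 14*u^2 - 16*u*v - 24*u - 30) dv.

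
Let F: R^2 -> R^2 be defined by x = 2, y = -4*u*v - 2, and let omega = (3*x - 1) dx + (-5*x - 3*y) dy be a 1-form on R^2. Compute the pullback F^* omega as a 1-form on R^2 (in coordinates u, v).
F^* omega = (16*v*(-3*u*v + 1)) du + (16*u*(-3*u*v + 1)) dv

Using F^*(f dg) = (f ∘ F) d(g ∘ F), substitute each coordinate x_i by F_i(u, v) in f_i, and replace dx_i by d F_i = (∂F_i/∂u) du + (∂F_i/∂v) dv.
  For the x component: f_1(F) = 5; d F_1 = (0) du + (0) dv
  For the y component: f_2(F) = 12*u*v - 4; d F_2 = (-4*v) du + (-4*u) dv
Combining and collecting du, dv coefficients:
  coeff of du: 16*v*(-3*u*v + 1)
  coeff of dv: 16*u*(-3*u*v + 1)
F^* omega = (16*v*(-3*u*v + 1)) du + (16*u*(-3*u*v + 1)) dv.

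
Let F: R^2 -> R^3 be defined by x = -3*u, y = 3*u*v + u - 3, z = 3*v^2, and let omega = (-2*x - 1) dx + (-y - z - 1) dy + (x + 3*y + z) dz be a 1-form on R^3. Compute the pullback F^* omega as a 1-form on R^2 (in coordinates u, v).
F^* omega = (-9*u*v^2 - 6*u*v - 19*u - 9*v^3 - 3*v^2 + 6*v + 5) du + (-9*u^2*v - 3*u^2 + 45*u*v^2 + 6*u + 18*v^3 - 54*v) dv

Using F^*(f dg) = (f ∘ F) d(g ∘ F), substitute each coordinate x_i by F_i(u, v) in f_i, and replace dx_i by d F_i = (∂F_i/∂u) du + (∂F_i/∂v) dv.
  For the x component: f_1(F) = 6*u - 1; d F_1 = (-3) du + (0) dv
  For the y component: f_2(F) = -3*u*v - u - 3*v^2 + 2; d F_2 = (3*v + 1) du + (3*u) dv
  For the z component: f_3(F) = 9*u*v + 3*v^2 - 9; d F_3 = (0) du + (6*v) dv
Combining and collecting du, dv coefficients:
  coeff of du: -9*u*v^2 - 6*u*v - 19*u - 9*v^3 - 3*v^2 + 6*v + 5
  coeff of dv: -9*u^2*v - 3*u^2 + 45*u*v^2 + 6*u + 18*v^3 - 54*v
F^* omega = (-9*u*v^2 - 6*u*v - 19*u - 9*v^3 - 3*v^2 + 6*v + 5) du + (-9*u^2*v - 3*u^2 + 45*u*v^2 + 6*u + 18*v^3 - 54*v) dv.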